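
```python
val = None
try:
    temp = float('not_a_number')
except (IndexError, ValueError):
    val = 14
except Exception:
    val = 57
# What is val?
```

Step-by-step execution trace:
1. `temp = float('not_a_number')` raises ValueError.
2. `except (IndexError, ValueError)` matches (ValueError is in the tuple) → val = 14.
3. `except Exception` is not reached.
Result: 14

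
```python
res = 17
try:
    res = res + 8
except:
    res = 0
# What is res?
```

Step-by-step execution trace:
1. res starts at 17.
2. try: `res = res + 8` → res = 25. No exception raised.
3. `except` is skipped.
Result: 25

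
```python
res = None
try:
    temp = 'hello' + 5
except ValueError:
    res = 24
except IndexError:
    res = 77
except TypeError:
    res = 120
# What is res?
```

Step-by-step execution trace:
1. `temp = 'hello' + 5` raises TypeError.
2. `except ValueError` does not match TypeError; skipped.
3. `except IndexError` does not match TypeError; skipped.
4. `except TypeError` matches → res = 120.
Result: 120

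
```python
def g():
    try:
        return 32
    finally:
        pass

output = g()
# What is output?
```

Step-by-step execution trace:
1. `g()` enters try: `return 32` sets pending return value 32.
2. Before returning, `finally: pass` runs (no effect).
3. g() returns 32 → output = 32.
Result: 32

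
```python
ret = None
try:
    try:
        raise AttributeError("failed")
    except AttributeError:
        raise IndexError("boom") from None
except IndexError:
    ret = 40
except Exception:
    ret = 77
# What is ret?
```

Step-by-step execution trace:
1. Inner try raises AttributeError; inner `except AttributeError` catches it.
2. `raise IndexError(...) from None` raises IndexError (from None suppresses __context__, but the active exception is still IndexError).
3. Outer `except IndexError` matches → ret = 40.
4. `except Exception` is not reached.
Result: 40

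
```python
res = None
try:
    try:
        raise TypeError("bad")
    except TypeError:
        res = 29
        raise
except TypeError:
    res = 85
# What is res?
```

Step-by-step execution trace:
1. Inner try: `raise TypeError("bad")` raises TypeError.
2. Inner `except TypeError` matches → res = 29.
3. bare `raise` re-raises the same TypeError.
4. Outer `except TypeError` matches → res = 85.
Result: 85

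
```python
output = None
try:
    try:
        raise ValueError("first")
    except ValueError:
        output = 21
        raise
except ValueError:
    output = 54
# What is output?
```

Step-by-step execution trace:
1. Inner try: `raise ValueError("first")` raises ValueError.
2. Inner `except ValueError` matches → output = 21.
3. bare `raise` re-raises the same ValueError.
4. Outer `except ValueError` matches → output = 54.
Result: 54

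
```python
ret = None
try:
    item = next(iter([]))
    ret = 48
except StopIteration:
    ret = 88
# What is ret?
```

Step-by-step execution trace:
1. `item = next(iter([]))` raises StopIteration.
2. `ret = 48` is not reached.
3. `except StopIteration` matches → ret = 88.
Result: 88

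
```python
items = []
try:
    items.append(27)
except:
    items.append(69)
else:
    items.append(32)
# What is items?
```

Step-by-step execution trace:
1. try: `items.append(27)` → items = [27]. No exception raised.
2. `except` is skipped.
3. `else` runs (try completed without exception): `items.append(32)` → items = [27, 32].
Result: [27, 32]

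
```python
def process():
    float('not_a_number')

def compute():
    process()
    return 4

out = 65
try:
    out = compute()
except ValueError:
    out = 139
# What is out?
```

Step-by-step execution trace:
1. out starts at 65.
2. try: `compute()` calls `process()`.
3. `process()` evaluates `float('not_a_number')`, which raises ValueError; it propagates through compute (uncaught).
4. `return 4` in compute is not reached; the assignment to out does not complete.
5. `except ValueError` matches → out = 139.
Result: 139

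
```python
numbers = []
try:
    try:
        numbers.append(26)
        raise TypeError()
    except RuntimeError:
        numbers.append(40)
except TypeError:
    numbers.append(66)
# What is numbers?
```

Step-by-step execution trace:
1. Inner try: `numbers.append(26)` → numbers = [26].
2. `raise TypeError()` raises TypeError.
3. Inner `except RuntimeError` does not match TypeError; exception propagates to outer try.
4. Outer `except TypeError` matches → `numbers.append(66)` → numbers = [26, 66].
Result: [26, 66]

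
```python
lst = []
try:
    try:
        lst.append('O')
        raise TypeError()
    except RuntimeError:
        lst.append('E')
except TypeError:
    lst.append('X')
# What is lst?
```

Step-by-step execution trace:
1. Inner try: `lst.append('O')` → lst = ['O'].
2. `raise TypeError()` raises TypeError.
3. Inner `except RuntimeError` does not match TypeError; exception propagates to outer try.
4. Outer `except TypeError` matches → `lst.append('X')` → lst = ['O', 'X'].
Result: ['O', 'X']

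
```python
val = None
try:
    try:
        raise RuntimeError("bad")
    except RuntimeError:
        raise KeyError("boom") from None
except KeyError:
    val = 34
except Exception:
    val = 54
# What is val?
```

Step-by-step execution trace:
1. Inner try raises RuntimeError; inner `except RuntimeError` catches it.
2. `raise KeyError(...) from None` raises KeyError (from None suppresses __context__, but the active exception is still KeyError).
3. Outer `except KeyError` matches → val = 34.
4. `except Exception` is not reached.
Result: 34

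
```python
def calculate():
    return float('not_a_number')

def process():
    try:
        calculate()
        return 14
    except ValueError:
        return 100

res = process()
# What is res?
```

Step-by-step execution trace:
1. `process()` calls `calculate()`.
2. `calculate()` evaluates `float('not_a_number')`, which raises ValueError; it propagates to the caller.
3. `return 14` is not reached.
4. `except ValueError` in process matches → returns 100.
5. res = 100.
Result: 100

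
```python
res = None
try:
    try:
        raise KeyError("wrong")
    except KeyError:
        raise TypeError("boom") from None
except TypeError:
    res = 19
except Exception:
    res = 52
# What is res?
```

Step-by-step execution trace:
1. Inner try raises KeyError; inner `except KeyError` catches it.
2. `raise TypeError(...) from None` raises TypeError (from None suppresses __context__, but the active exception is still TypeError).
3. Outer `except TypeError` matches → res = 19.
4. `except Exception` is not reached.
Result: 19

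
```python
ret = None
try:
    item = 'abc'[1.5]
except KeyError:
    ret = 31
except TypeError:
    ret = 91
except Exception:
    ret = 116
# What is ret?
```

Step-by-step execution trace:
1. `item = 'abc'[1.5]` raises TypeError.
2. `except KeyError` does not match TypeError; skipped.
3. `except TypeError` matches → ret = 91.
4. Remaining except clauses are skipped.
Result: 91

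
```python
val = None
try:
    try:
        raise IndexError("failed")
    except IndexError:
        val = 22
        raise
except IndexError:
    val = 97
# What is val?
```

Step-by-step execution trace:
1. Inner try: `raise IndexError("failed")` raises IndexError.
2. Inner `except IndexError` matches → val = 22.
3. bare `raise` re-raises the same IndexError.
4. Outer `except IndexError` matches → val = 97.
Result: 97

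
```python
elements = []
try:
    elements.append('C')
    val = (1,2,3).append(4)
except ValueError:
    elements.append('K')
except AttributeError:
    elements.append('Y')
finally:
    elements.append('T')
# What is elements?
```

Step-by-step execution trace:
1. try: `elements.append('C')` → elements = ['C'].
2. `val = (1,2,3).append(4)` raises AttributeError.
3. `except ValueError` does not match AttributeError; skipped.
4. `except AttributeError` matches → `elements.append('Y')` → elements = ['C', 'Y'].
5. finally always runs: `elements.append('T')` → elements = ['C', 'Y', 'T'].
Result: ['C', 'Y', 'T']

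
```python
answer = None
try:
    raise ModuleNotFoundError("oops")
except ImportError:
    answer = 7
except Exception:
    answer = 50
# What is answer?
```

Step-by-step execution trace:
1. `raise ModuleNotFoundError(...)` raises ModuleNotFoundError.
2. `except ImportError` matches (ModuleNotFoundError is a subclass of ImportError) → answer = 7.
3. `except Exception` is not reached.
Result: 7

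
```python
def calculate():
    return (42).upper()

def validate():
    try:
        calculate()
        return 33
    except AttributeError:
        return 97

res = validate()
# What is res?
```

Step-by-step execution trace:
1. `validate()` calls `calculate()`.
2. `calculate()` evaluates `(42).upper()`, which raises AttributeError; it propagates to the caller.
3. `return 33` is not reached.
4. `except AttributeError` in validate matches → returns 97.
5. res = 97.
Result: 97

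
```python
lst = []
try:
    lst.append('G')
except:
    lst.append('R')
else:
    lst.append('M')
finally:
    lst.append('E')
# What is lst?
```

Step-by-step execution trace:
1. try: `lst.append('G')` → lst = ['G']. No exception raised.
2. `except` is skipped.
3. `else` runs: `lst.append('M')` → lst = ['G', 'M'].
4. `finally` always runs: `lst.append('E')` → lst = ['G', 'M', 'E'].
Result: ['G', 'M', 'E']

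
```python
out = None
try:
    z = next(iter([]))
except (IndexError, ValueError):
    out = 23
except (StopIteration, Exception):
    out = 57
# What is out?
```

Step-by-step execution trace:
1. `z = next(iter([]))` raises StopIteration.
2. `except (IndexError, ValueError)` does not match StopIteration; skipped.
3. `except (StopIteration, Exception)` matches (StopIteration is in the tuple) → out = 57.
Result: 57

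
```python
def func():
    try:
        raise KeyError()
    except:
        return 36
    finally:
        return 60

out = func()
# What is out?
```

Step-by-step execution trace:
1. `func()` enters try: `raise KeyError()` raises KeyError.
2. bare `except` matches → `return 36` sets pending return value 36.
3. Before returning, `finally: return 60` runs and overrides the pending return.
4. func() returns 60 → out = 60.
Result: 60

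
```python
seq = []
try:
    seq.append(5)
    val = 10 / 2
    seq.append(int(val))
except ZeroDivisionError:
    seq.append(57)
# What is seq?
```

Step-by-step execution trace:
1. try: `seq.append(5)` → seq = [5].
2. `val = 10 / 2` → val = 5.0. No exception raised.
3. `seq.append(int(val))` → seq = [5, 5].
4. `except ZeroDivisionError` is skipped (no exception was raised).
Result: [5, 5]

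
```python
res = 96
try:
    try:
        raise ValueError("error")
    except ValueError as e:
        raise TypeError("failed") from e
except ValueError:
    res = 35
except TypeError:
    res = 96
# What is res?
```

Step-by-step execution trace:
1. Inner try raises ValueError; inner `except ValueError as e` catches it.
2. `raise TypeError(...) from e` raises TypeError (ValueError is attached as __cause__, but only TypeError is active).
3. Outer `except ValueError` does not match TypeError; skipped.
4. Outer `except TypeError` matches → res = 96.
Result: 96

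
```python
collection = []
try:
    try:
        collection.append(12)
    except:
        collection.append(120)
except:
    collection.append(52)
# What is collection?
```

Step-by-step execution trace:
1. Inner try: `collection.append(12)` → collection = [12]. No exception raised.
2. Inner `except` is skipped.
3. Inner try completes normally; outer `except` is skipped.
Result: [12]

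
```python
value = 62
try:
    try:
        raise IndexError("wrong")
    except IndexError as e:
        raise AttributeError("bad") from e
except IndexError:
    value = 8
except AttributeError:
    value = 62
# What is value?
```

Step-by-step execution trace:
1. Inner try raises IndexError; inner `except IndexError as e` catches it.
2. `raise AttributeError(...) from e` raises AttributeError (IndexError is attached as __cause__, but only AttributeError is active).
3. Outer `except IndexError` does not match AttributeError; skipped.
4. Outer `except AttributeError` matches → value = 62.
Result: 62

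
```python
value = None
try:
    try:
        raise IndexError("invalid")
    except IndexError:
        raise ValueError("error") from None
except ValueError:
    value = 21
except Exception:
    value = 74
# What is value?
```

Step-by-step execution trace:
1. Inner try raises IndexError; inner `except IndexError` catches it.
2. `raise ValueError(...) from None` raises ValueError (from None suppresses __context__, but the active exception is still ValueError).
3. Outer `except ValueError` matches → value = 21.
4. `except Exception` is not reached.
Result: 21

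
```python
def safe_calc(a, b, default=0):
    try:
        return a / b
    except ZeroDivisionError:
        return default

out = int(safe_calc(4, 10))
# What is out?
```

Step-by-step execution trace:
1. `safe_calc(4, 10)` enters try: `return 4 / 10` → returns 0.4. No exception raised.
2. `except ZeroDivisionError` is skipped.
3. `int(0.4)` → 0 → out = 0.
Result: 0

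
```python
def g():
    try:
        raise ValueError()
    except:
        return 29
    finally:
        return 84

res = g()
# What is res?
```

Step-by-step execution trace:
1. `g()` enters try: `raise ValueError()` raises ValueError.
2. bare `except` matches → `return 29` sets pending return value 29.
3. Before returning, `finally: return 84` runs and overrides the pending return.
4. g() returns 84 → res = 84.
Result: 84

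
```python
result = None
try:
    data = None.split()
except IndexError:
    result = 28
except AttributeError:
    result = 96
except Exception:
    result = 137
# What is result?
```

Step-by-step execution trace:
1. `data = None.split()` raises AttributeError.
2. `except IndexError` does not match AttributeError; skipped.
3. `except AttributeError` matches → result = 96.
4. Remaining except clauses are skipped.
Result: 96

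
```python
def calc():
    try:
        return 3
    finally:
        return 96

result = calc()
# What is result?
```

Step-by-step execution trace:
1. `calc()` enters try: `return 3` sets pending return value 3.
2. Before returning, `finally: return 96` runs and overrides the pending return.
3. calc() returns 96 → result = 96.
Result: 96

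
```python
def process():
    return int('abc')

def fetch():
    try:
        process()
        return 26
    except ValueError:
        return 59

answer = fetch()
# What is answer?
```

Step-by-step execution trace:
1. `fetch()` calls `process()`.
2. `process()` evaluates `int('abc')`, which raises ValueError; it propagates to the caller.
3. `return 26` is not reached.
4. `except ValueError` in fetch matches → returns 59.
5. answer = 59.
Result: 59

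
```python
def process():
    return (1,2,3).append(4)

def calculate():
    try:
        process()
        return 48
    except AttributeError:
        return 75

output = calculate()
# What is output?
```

Step-by-step execution trace:
1. `calculate()` calls `process()`.
2. `process()` evaluates `(1,2,3).append(4)`, which raises AttributeError; it propagates to the caller.
3. `return 48` is not reached.
4. `except AttributeError` in calculate matches → returns 75.
5. output = 75.
Result: 75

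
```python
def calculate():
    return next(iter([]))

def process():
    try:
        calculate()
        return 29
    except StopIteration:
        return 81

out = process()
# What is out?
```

Step-by-step execution trace:
1. `process()` calls `calculate()`.
2. `calculate()` evaluates `next(iter([]))`, which raises StopIteration; it propagates to the caller.
3. `return 29` is not reached.
4. `except StopIteration` in process matches → returns 81.
5. out = 81.
Result: 81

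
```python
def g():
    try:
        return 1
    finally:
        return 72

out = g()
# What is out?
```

Step-by-step execution trace:
1. `g()` enters try: `return 1` sets pending return value 1.
2. Before returning, `finally: return 72` runs and overrides the pending return.
3. g() returns 72 → out = 72.
Result: 72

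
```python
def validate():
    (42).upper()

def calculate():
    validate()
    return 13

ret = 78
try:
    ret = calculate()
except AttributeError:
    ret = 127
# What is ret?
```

Step-by-step execution trace:
1. ret starts at 78.
2. try: `calculate()` calls `validate()`.
3. `validate()` evaluates `(42).upper()`, which raises AttributeError; it propagates through calculate (uncaught).
4. `return 13` in calculate is not reached; the assignment to ret does not complete.
5. `except AttributeError` matches → ret = 127.
Result: 127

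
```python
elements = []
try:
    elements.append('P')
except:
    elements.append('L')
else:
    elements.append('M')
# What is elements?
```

Step-by-step execution trace:
1. try: `elements.append('P')` → elements = ['P']. No exception raised.
2. `except` is skipped.
3. `else` runs (try completed without exception): `elements.append('M')` → elements = ['P', 'M'].
Result: ['P', 'M']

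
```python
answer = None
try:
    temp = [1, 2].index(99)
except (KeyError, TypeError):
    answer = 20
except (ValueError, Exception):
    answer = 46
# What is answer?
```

Step-by-step execution trace:
1. `temp = [1, 2].index(99)` raises ValueError.
2. `except (KeyError, TypeError)` does not match ValueError; skipped.
3. `except (ValueError, Exception)` matches (ValueError is in the tuple) → answer = 46.
Result: 46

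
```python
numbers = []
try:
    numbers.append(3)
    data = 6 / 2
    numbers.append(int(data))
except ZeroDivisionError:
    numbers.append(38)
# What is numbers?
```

Step-by-step execution trace:
1. try: `numbers.append(3)` → numbers = [3].
2. `data = 6 / 2` → data = 3.0. No exception raised.
3. `numbers.append(int(data))` → numbers = [3, 3].
4. `except ZeroDivisionError` is skipped (no exception was raised).
Result: [3, 3]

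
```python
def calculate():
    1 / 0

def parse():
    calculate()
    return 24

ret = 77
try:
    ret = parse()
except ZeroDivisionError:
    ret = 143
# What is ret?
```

Step-by-step execution trace:
1. ret starts at 77.
2. try: `parse()` calls `calculate()`.
3. `calculate()` evaluates `1 / 0`, which raises ZeroDivisionError; it propagates through parse (uncaught).
4. `return 24` in parse is not reached; the assignment to ret does not complete.
5. `except ZeroDivisionError` matches → ret = 143.
Result: 143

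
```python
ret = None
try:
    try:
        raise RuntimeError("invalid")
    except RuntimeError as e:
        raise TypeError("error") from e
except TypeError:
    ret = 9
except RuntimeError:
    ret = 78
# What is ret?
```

Step-by-step execution trace:
1. Inner try raises RuntimeError; inner `except RuntimeError as e` catches it.
2. `raise TypeError(...) from e` raises TypeError (RuntimeError is attached as __cause__, but only TypeError is active).
3. Outer `except TypeError` matches → ret = 9.
4. `except RuntimeError` is not reached.
Result: 9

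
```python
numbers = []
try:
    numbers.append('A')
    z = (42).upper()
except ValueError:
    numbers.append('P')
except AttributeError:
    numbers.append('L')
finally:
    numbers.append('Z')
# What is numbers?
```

Step-by-step execution trace:
1. try: `numbers.append('A')` → numbers = ['A'].
2. `z = (42).upper()` raises AttributeError.
3. `except ValueError` does not match AttributeError; skipped.
4. `except AttributeError` matches → `numbers.append('L')` → numbers = ['A', 'L'].
5. finally always runs: `numbers.append('Z')` → numbers = ['A', 'L', 'Z'].
Result: ['A', 'L', 'Z']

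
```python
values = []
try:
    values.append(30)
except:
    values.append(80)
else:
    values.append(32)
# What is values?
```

Step-by-step execution trace:
1. try: `values.append(30)` → values = [30]. No exception raised.
2. `except` is skipped.
3. `else` runs (try completed without exception): `values.append(32)` → values = [30, 32].
Result: [30, 32]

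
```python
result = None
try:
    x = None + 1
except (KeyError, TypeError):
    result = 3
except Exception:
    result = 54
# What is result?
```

Step-by-step execution trace:
1. `x = None + 1` raises TypeError.
2. `except (KeyError, TypeError)` matches (TypeError is in the tuple) → result = 3.
3. `except Exception` is not reached.
Result: 3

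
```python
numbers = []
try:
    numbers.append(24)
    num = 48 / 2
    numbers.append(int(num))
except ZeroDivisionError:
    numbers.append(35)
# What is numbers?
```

Step-by-step execution trace:
1. try: `numbers.append(24)` → numbers = [24].
2. `num = 48 / 2` → num = 24.0. No exception raised.
3. `numbers.append(int(num))` → numbers = [24, 24].
4. `except ZeroDivisionError` is skipped (no exception was raised).
Result: [24, 24]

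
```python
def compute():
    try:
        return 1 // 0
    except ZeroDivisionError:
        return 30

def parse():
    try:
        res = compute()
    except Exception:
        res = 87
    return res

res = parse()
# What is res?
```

Step-by-step execution trace:
1. `parse()` calls `compute()`.
2. In compute: `1 // 0` raises ZeroDivisionError; `except ZeroDivisionError` catches it → returns 30.
3. In parse: `res = compute()` → res = 30. No exception reaches parse.
4. `except Exception` is skipped; parse returns 30.
5. res = 30.
Result: 30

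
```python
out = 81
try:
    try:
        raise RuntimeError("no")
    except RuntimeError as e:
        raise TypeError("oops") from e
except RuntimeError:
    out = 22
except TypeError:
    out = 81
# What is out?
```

Step-by-step execution trace:
1. Inner try raises RuntimeError; inner `except RuntimeError as e` catches it.
2. `raise TypeError(...) from e` raises TypeError (RuntimeError is attached as __cause__, but only TypeError is active).
3. Outer `except RuntimeError` does not match TypeError; skipped.
4. Outer `except TypeError` matches → out = 81.
Result: 81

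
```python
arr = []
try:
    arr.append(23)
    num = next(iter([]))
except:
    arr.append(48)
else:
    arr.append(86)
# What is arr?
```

Step-by-step execution trace:
1. try: `arr.append(23)` → arr = [23].
2. `num = next(iter([]))` raises StopIteration.
3. bare `except` matches → `arr.append(48)` → arr = [23, 48].
4. `else` is skipped (an exception was raised).
Result: [23, 48]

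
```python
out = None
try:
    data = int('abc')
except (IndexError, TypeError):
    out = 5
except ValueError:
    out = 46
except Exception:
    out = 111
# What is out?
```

Step-by-step execution trace:
1. `data = int('abc')` raises ValueError.
2. `except (IndexError, TypeError)` does not match ValueError; skipped.
3. `except ValueError` matches (exact type match) → out = 46.
4. `except Exception` is not reached.
Result: 46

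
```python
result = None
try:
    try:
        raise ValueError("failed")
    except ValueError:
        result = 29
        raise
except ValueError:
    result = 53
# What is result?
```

Step-by-step execution trace:
1. Inner try: `raise ValueError("failed")` raises ValueError.
2. Inner `except ValueError` matches → result = 29.
3. bare `raise` re-raises the same ValueError.
4. Outer `except ValueError` matches → result = 53.
Result: 53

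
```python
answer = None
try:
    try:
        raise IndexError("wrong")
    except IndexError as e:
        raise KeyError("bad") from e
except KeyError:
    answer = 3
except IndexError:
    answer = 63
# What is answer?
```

Step-by-step execution trace:
1. Inner try raises IndexError; inner `except IndexError as e` catches it.
2. `raise KeyError(...) from e` raises KeyError (IndexError is attached as __cause__, but only KeyError is active).
3. Outer `except KeyError` matches → answer = 3.
4. `except IndexError` is not reached.
Result: 3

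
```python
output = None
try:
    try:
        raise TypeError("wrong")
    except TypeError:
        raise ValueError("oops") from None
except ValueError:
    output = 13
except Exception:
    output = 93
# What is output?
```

Step-by-step execution trace:
1. Inner try raises TypeError; inner `except TypeError` catches it.
2. `raise ValueError(...) from None` raises ValueError (from None suppresses __context__, but the active exception is still ValueError).
3. Outer `except ValueError` matches → output = 13.
4. `except Exception` is not reached.
Result: 13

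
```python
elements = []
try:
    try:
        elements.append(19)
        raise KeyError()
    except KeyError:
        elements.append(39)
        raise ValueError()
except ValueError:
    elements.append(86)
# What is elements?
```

Step-by-step execution trace:
1. Inner try: `elements.append(19)` → elements = [19].
2. `raise KeyError()` raises KeyError.
3. Inner `except KeyError` matches → `elements.append(39)` → elements = [19, 39].
4. `raise ValueError()` raises ValueError; propagates to outer try.
5. Outer `except ValueError` matches → `elements.append(86)` → elements = [19, 39, 86].
Result: [19, 39, 86]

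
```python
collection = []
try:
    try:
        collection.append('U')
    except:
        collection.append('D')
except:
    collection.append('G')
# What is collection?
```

Step-by-step execution trace:
1. Inner try: `collection.append('U')` → collection = ['U']. No exception raised.
2. Inner `except` is skipped.
3. Inner try completes normally; outer `except` is skipped.
Result: ['U']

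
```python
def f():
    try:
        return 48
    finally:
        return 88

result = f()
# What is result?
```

Step-by-step execution trace:
1. `f()` enters try: `return 48` sets pending return value 48.
2. Before returning, `finally: return 88` runs and overrides the pending return.
3. f() returns 88 → result = 88.
Result: 88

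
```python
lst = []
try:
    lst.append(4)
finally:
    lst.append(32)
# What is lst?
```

Step-by-step execution trace:
1. try: `lst.append(4)` → lst = [4].
2. The try body completes without raising.
3. finally always runs: `lst.append(32)` → lst = [4, 32].
Result: [4, 32]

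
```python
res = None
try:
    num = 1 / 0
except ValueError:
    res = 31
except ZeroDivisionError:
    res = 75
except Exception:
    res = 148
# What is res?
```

Step-by-step execution trace:
1. `num = 1 / 0` raises ZeroDivisionError.
2. `except ValueError` does not match ZeroDivisionError; skipped.
3. `except ZeroDivisionError` matches → res = 75.
4. Remaining except clauses are skipped.
Result: 75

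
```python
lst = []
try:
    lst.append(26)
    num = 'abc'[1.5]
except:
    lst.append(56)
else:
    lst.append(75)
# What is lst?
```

Step-by-step execution trace:
1. try: `lst.append(26)` → lst = [26].
2. `num = 'abc'[1.5]` raises TypeError.
3. bare `except` matches → `lst.append(56)` → lst = [26, 56].
4. `else` is skipped (an exception was raised).
Result: [26, 56]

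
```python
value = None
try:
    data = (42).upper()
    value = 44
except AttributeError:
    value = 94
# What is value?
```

Step-by-step execution trace:
1. `data = (42).upper()` raises AttributeError.
2. `value = 44` is not reached.
3. `except AttributeError` matches → value = 94.
Result: 94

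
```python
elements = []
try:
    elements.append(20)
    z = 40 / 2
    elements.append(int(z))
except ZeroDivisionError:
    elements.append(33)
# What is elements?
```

Step-by-step execution trace:
1. try: `elements.append(20)` → elements = [20].
2. `z = 40 / 2` → z = 20.0. No exception raised.
3. `elements.append(int(z))` → elements = [20, 20].
4. `except ZeroDivisionError` is skipped (no exception was raised).
Result: [20, 20]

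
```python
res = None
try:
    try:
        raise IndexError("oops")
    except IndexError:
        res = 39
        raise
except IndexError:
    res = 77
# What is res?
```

Step-by-step execution trace:
1. Inner try: `raise IndexError("oops")` raises IndexError.
2. Inner `except IndexError` matches → res = 39.
3. bare `raise` re-raises the same IndexError.
4. Outer `except IndexError` matches → res = 77.
Result: 77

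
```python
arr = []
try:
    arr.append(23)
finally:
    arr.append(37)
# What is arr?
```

Step-by-step execution trace:
1. try: `arr.append(23)` → arr = [23].
2. The try body completes without raising.
3. finally always runs: `arr.append(37)` → arr = [23, 37].
Result: [23, 37]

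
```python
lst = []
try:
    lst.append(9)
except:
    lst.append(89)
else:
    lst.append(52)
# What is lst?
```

Step-by-step execution trace:
1. try: `lst.append(9)` → lst = [9]. No exception raised.
2. `except` is skipped.
3. `else` runs (try completed without exception): `lst.append(52)` → lst = [9, 52].
Result: [9, 52]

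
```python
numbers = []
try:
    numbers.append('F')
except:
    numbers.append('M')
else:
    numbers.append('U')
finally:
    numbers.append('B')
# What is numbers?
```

Step-by-step execution trace:
1. try: `numbers.append('F')` → numbers = ['F']. No exception raised.
2. `except` is skipped.
3. `else` runs: `numbers.append('U')` → numbers = ['F', 'U'].
4. `finally` always runs: `numbers.append('B')` → numbers = ['F', 'U', 'B'].
Result: ['F', 'U', 'B']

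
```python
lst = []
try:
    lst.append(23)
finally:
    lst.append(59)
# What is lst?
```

Step-by-step execution trace:
1. try: `lst.append(23)` → lst = [23].
2. The try body completes without raising.
3. finally always runs: `lst.append(59)` → lst = [23, 59].
Result: [23, 59]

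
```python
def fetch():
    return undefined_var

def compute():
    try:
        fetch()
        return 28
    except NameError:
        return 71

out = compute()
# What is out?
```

Step-by-step execution trace:
1. `compute()` calls `fetch()`.
2. `fetch()` evaluates `undefined_var`, which raises NameError; it propagates to the caller.
3. `return 28` is not reached.
4. `except NameError` in compute matches → returns 71.
5. out = 71.
Result: 71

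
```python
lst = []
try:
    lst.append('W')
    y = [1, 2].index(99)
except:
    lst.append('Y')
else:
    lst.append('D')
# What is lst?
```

Step-by-step execution trace:
1. try: `lst.append('W')` → lst = ['W'].
2. `y = [1, 2].index(99)` raises ValueError.
3. bare `except` matches → `lst.append('Y')` → lst = ['W', 'Y'].
4. `else` is skipped (an exception was raised).
Result: ['W', 'Y']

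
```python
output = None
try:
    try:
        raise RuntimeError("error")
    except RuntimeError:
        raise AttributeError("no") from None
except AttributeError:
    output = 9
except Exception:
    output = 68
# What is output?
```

Step-by-step execution trace:
1. Inner try raises RuntimeError; inner `except RuntimeError` catches it.
2. `raise AttributeError(...) from None` raises AttributeError (from None suppresses __context__, but the active exception is still AttributeError).
3. Outer `except AttributeError` matches → output = 9.
4. `except Exception` is not reached.
Result: 9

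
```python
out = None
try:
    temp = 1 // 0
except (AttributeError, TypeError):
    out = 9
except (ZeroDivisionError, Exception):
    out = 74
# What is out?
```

Step-by-step execution trace:
1. `temp = 1 // 0` raises ZeroDivisionError.
2. `except (AttributeError, TypeError)` does not match ZeroDivisionError; skipped.
3. `except (ZeroDivisionError, Exception)` matches (ZeroDivisionError is in the tuple) → out = 74.
Result: 74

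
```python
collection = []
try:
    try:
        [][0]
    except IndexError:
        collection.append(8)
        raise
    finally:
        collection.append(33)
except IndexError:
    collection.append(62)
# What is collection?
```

Step-by-step execution trace:
1. Inner try: `[][0]` raises IndexError.
2. Inner `except IndexError` matches → `collection.append(8)` → collection = [8].
3. bare `raise` re-raises IndexError.
4. Inner `finally` runs during unwinding: `collection.append(33)` → collection = [8, 33].
5. Outer `except IndexError` matches → `collection.append(62)` → collection = [8, 33, 62].
Result: [8, 33, 62]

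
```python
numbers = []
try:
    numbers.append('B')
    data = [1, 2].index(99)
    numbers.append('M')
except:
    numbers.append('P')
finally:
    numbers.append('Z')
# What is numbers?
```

Step-by-step execution trace:
1. try: `numbers.append('B')` → numbers = ['B'].
2. `data = [1, 2].index(99)` raises ValueError; `numbers.append('M')` is not reached.
3. bare `except` matches → `numbers.append('P')` → numbers = ['B', 'P'].
4. finally always runs: `numbers.append('Z')` → numbers = ['B', 'P', 'Z'].
Result: ['B', 'P', 'Z']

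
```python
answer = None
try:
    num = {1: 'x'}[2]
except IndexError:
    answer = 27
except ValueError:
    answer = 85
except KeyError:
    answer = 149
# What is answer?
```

Step-by-step execution trace:
1. `num = {1: 'x'}[2]` raises KeyError.
2. `except IndexError` does not match KeyError; skipped.
3. `except ValueError` does not match KeyError; skipped.
4. `except KeyError` matches → answer = 149.
Result: 149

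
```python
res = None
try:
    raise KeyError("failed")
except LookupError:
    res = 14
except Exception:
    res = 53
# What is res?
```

Step-by-step execution trace:
1. `raise KeyError(...)` raises KeyError.
2. `except LookupError` matches (KeyError is a subclass of LookupError) → res = 14.
3. `except Exception` is not reached.
Result: 14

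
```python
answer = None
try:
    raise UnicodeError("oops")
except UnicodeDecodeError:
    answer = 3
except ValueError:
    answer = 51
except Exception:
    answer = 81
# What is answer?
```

Step-by-step execution trace:
1. `raise UnicodeError(...)` raises UnicodeError.
2. `except UnicodeDecodeError` does not match (UnicodeError is not a subclass of UnicodeDecodeError); skipped.
3. `except ValueError` matches (UnicodeError is a subclass of ValueError) → answer = 51.
4. `except Exception` is not reached.
Result: 51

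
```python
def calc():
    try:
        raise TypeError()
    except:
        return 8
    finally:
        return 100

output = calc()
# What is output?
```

Step-by-step execution trace:
1. `calc()` enters try: `raise TypeError()` raises TypeError.
2. bare `except` matches → `return 8` sets pending return value 8.
3. Before returning, `finally: return 100` runs and overrides the pending return.
4. calc() returns 100 → output = 100.
Result: 100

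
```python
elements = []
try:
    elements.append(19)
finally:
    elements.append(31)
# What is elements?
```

Step-by-step execution trace:
1. try: `elements.append(19)` → elements = [19].
2. The try body completes without raising.
3. finally always runs: `elements.append(31)` → elements = [19, 31].
Result: [19, 31]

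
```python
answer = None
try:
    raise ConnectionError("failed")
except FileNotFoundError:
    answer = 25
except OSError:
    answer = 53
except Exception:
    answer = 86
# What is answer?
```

Step-by-step execution trace:
1. `raise ConnectionError(...)` raises ConnectionError.
2. `except FileNotFoundError` does not match (ConnectionError is not a subclass of FileNotFoundError); skipped.
3. `except OSError` matches (ConnectionError is a subclass of OSError) → answer = 53.
4. `except Exception` is not reached.
Result: 53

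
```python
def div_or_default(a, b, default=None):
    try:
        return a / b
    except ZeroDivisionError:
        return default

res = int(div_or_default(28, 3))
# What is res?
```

Step-by-step execution trace:
1. `div_or_default(28, 3)` enters try: `return 28 / 3` → returns 9.333333333333334. No exception raised.
2. `except ZeroDivisionError` is skipped.
3. `int(9.333333333333334)` → 9 → res = 9.
Result: 9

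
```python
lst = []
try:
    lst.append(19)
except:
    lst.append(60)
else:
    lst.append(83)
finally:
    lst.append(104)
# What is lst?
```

Step-by-step execution trace:
1. try: `lst.append(19)` → lst = [19]. No exception raised.
2. `except` is skipped.
3. `else` runs: `lst.append(83)` → lst = [19, 83].
4. `finally` always runs: `lst.append(104)` → lst = [19, 83, 104].
Result: [19, 83, 104]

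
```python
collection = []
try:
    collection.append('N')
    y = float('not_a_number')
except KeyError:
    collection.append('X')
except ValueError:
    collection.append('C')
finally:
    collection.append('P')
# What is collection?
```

Step-by-step execution trace:
1. try: `collection.append('N')` → collection = ['N'].
2. `y = float('not_a_number')` raises ValueError.
3. `except KeyError` does not match ValueError; skipped.
4. `except ValueError` matches → `collection.append('C')` → collection = ['N', 'C'].
5. finally always runs: `collection.append('P')` → collection = ['N', 'C', 'P'].
Result: ['N', 'C', 'P']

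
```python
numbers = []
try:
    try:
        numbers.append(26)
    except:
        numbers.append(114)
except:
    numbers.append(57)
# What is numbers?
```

Step-by-step execution trace:
1. Inner try: `numbers.append(26)` → numbers = [26]. No exception raised.
2. Inner `except` is skipped.
3. Inner try completes normally; outer `except` is skipped.
Result: [26]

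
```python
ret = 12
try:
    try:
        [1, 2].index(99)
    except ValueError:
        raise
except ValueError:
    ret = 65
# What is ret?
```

Step-by-step execution trace:
1. Inner try: `[1, 2].index(99)` raises ValueError.
2. Inner `except ValueError` matches; bare `raise` re-raises the same ValueError.
3. Outer `except ValueError` matches → ret = 65.
Result: 65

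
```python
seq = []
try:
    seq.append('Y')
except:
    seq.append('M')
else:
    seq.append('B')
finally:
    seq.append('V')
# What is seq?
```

Step-by-step execution trace:
1. try: `seq.append('Y')` → seq = ['Y']. No exception raised.
2. `except` is skipped.
3. `else` runs: `seq.append('B')` → seq = ['Y', 'B'].
4. `finally` always runs: `seq.append('V')` → seq = ['Y', 'B', 'V'].
Result: ['Y', 'B', 'V']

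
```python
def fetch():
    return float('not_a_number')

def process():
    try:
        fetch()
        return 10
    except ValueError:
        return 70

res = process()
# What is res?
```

Step-by-step execution trace:
1. `process()` calls `fetch()`.
2. `fetch()` evaluates `float('not_a_number')`, which raises ValueError; it propagates to the caller.
3. `return 10` is not reached.
4. `except ValueError` in process matches → returns 70.
5. res = 70.
Result: 70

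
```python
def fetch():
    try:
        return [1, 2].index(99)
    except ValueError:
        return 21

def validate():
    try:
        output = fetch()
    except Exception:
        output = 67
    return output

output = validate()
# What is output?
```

Step-by-step execution trace:
1. `validate()` calls `fetch()`.
2. In fetch: `[1, 2].index(99)` raises ValueError; `except ValueError` catches it → returns 21.
3. In validate: `output = fetch()` → output = 21. No exception reaches validate.
4. `except Exception` is skipped; validate returns 21.
5. output = 21.
Result: 21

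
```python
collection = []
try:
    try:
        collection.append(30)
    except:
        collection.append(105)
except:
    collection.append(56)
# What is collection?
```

Step-by-step execution trace:
1. Inner try: `collection.append(30)` → collection = [30]. No exception raised.
2. Inner `except` is skipped.
3. Inner try completes normally; outer `except` is skipped.
Result: [30]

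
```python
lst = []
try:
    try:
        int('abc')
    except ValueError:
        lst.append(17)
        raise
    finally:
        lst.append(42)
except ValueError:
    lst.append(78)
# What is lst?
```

Step-by-step execution trace:
1. Inner try: `int('abc')` raises ValueError.
2. Inner `except ValueError` matches → `lst.append(17)` → lst = [17].
3. bare `raise` re-raises ValueError.
4. Inner `finally` runs during unwinding: `lst.append(42)` → lst = [17, 42].
5. Outer `except ValueError` matches → `lst.append(78)` → lst = [17, 42, 78].
Result: [17, 42, 78]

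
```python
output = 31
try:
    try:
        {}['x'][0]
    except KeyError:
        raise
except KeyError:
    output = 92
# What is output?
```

Step-by-step execution trace:
1. Inner try: `{}['x'][0]` raises KeyError.
2. Inner `except KeyError` matches; bare `raise` re-raises the same KeyError.
3. Outer `except KeyError` matches → output = 92.
Result: 92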